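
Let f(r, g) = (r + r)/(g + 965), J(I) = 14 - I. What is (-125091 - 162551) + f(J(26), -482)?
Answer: -46310370/161 ≈ -2.8764e+5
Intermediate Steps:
f(r, g) = 2*r/(965 + g) (f(r, g) = (2*r)/(965 + g) = 2*r/(965 + g))
(-125091 - 162551) + f(J(26), -482) = (-125091 - 162551) + 2*(14 - 1*26)/(965 - 482) = -287642 + 2*(14 - 26)/483 = -287642 + 2*(-12)*(1/483) = -287642 - 8/161 = -46310370/161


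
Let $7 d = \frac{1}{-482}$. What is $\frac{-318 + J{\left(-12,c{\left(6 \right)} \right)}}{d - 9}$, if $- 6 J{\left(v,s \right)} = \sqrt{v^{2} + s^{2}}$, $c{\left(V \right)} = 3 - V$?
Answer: $\frac{1072932}{30367} + \frac{1687 \sqrt{17}}{30367} \approx 35.561$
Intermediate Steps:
$J{\left(v,s \right)} = - \frac{\sqrt{s^{2} + v^{2}}}{6}$ ($J{\left(v,s \right)} = - \frac{\sqrt{v^{2} + s^{2}}}{6} = - \frac{\sqrt{s^{2} + v^{2}}}{6}$)
$d = - \frac{1}{3374}$ ($d = \frac{1}{7 \left(-482\right)} = \frac{1}{7} \left(- \frac{1}{482}\right) = - \frac{1}{3374} \approx -0.00029638$)
$\frac{-318 + J{\left(-12,c{\left(6 \right)} \right)}}{d - 9} = \frac{-318 - \frac{\sqrt{\left(3 - 6\right)^{2} + \left(-12\right)^{2}}}{6}}{- \frac{1}{3374} - 9} = \frac{-318 - \frac{\sqrt{\left(3 - 6\right)^{2} + 144}}{6}}{- \frac{30367}{3374}} = \left(-318 - \frac{\sqrt{\left(-3\right)^{2} + 144}}{6}\right) \left(- \frac{3374}{30367}\right) = \left(-318 - \frac{\sqrt{9 + 144}}{6}\right) \left(- \frac{3374}{30367}\right) = \left(-318 - \frac{\sqrt{153}}{6}\right) \left(- \frac{3374}{30367}\right) = \left(-318 - \frac{3 \sqrt{17}}{6}\right) \left(- \frac{3374}{30367}\right) = \left(-318 - \frac{\sqrt{17}}{2}\right) \left(- \frac{3374}{30367}\right) = \frac{1072932}{30367} + \frac{1687 \sqrt{17}}{30367}$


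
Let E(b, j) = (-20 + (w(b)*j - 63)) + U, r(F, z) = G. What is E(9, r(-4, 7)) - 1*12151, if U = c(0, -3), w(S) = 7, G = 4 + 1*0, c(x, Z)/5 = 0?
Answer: -12206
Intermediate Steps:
c(x, Z) = 0 (c(x, Z) = 5*0 = 0)
G = 4 (G = 4 + 0 = 4)
U = 0
r(F, z) = 4
E(b, j) = -83 + 7*j (E(b, j) = (-20 + (7*j - 63)) + 0 = (-20 + (-63 + 7*j)) + 0 = (-83 + 7*j) + 0 = -83 + 7*j)
E(9, r(-4, 7)) - 1*12151 = (-83 + 7*4) - 1*12151 = (-83 + 28) - 12151 = -55 - 12151 = -12206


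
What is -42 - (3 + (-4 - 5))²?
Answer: -78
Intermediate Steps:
-42 - (3 + (-4 - 5))² = -42 - (3 - 9)² = -42 - 1*(-6)² = -42 - 1*36 = -42 - 36 = -78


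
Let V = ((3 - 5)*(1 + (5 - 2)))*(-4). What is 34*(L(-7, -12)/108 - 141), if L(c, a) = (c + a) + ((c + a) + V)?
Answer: -43163/9 ≈ -4795.9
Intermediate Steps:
V = 32 (V = -2*(1 + 3)*(-4) = -2*4*(-4) = -8*(-4) = 32)
L(c, a) = 32 + 2*a + 2*c (L(c, a) = (c + a) + ((c + a) + 32) = (a + c) + ((a + c) + 32) = (a + c) + (32 + a + c) = 32 + 2*a + 2*c)
34*(L(-7, -12)/108 - 141) = 34*((32 + 2*(-12) + 2*(-7))/108 - 141) = 34*((32 - 24 - 14)*(1/108) - 141) = 34*(-6*1/108 - 141) = 34*(-1/18 - 141) = 34*(-2539/18) = -43163/9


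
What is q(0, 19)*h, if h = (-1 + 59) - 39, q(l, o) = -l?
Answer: 0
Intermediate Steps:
h = 19 (h = 58 - 39 = 19)
q(0, 19)*h = -1*0*19 = 0*19 = 0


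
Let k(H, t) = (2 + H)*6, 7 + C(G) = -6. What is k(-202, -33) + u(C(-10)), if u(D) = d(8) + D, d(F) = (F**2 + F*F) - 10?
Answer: -1095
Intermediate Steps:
C(G) = -13 (C(G) = -7 - 6 = -13)
d(F) = -10 + 2*F**2 (d(F) = (F**2 + F**2) - 10 = 2*F**2 - 10 = -10 + 2*F**2)
k(H, t) = 12 + 6*H
u(D) = 118 + D (u(D) = (-10 + 2*8**2) + D = (-10 + 2*64) + D = (-10 + 128) + D = 118 + D)
k(-202, -33) + u(C(-10)) = (12 + 6*(-202)) + (118 - 13) = (12 - 1212) + 105 = -1200 + 105 = -1095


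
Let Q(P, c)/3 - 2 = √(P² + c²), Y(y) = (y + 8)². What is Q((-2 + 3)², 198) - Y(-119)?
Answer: -12315 + 3*√39205 ≈ -11721.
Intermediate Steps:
Y(y) = (8 + y)²
Q(P, c) = 6 + 3*√(P² + c²)
Q((-2 + 3)², 198) - Y(-119) = (6 + 3*√(((-2 + 3)²)² + 198²)) - (8 - 119)² = (6 + 3*√((1²)² + 39204)) - 1*(-111)² = (6 + 3*√(1² + 39204)) - 1*12321 = (6 + 3*√(1 + 39204)) - 12321 = (6 + 3*√39205) - 12321 = -12315 + 3*√39205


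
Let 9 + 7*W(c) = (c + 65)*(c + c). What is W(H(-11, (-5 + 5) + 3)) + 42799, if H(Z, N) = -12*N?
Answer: 297496/7 ≈ 42499.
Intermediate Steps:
W(c) = -9/7 + 2*c*(65 + c)/7 (W(c) = -9/7 + ((c + 65)*(c + c))/7 = -9/7 + ((65 + c)*(2*c))/7 = -9/7 + (2*c*(65 + c))/7 = -9/7 + 2*c*(65 + c)/7)
W(H(-11, (-5 + 5) + 3)) + 42799 = (-9/7 + 2*(-12*((-5 + 5) + 3))**2/7 + 130*(-12*((-5 + 5) + 3))/7) + 42799 = (-9/7 + 2*(-12*(0 + 3))**2/7 + 130*(-12*(0 + 3))/7) + 42799 = (-9/7 + 2*(-12*3)**2/7 + 130*(-12*3)/7) + 42799 = (-9/7 + (2/7)*(-36)**2 + (130/7)*(-36)) + 42799 = (-9/7 + (2/7)*1296 - 4680/7) + 42799 = (-9/7 + 2592/7 - 4680/7) + 42799 = -2097/7 + 42799 = 297496/7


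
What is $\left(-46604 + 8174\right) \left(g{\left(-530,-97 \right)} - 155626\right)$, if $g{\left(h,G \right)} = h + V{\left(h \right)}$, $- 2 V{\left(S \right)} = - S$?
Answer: $6011259030$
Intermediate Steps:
$V{\left(S \right)} = \frac{S}{2}$ ($V{\left(S \right)} = - \frac{\left(-1\right) S}{2} = \frac{S}{2}$)
$g{\left(h,G \right)} = \frac{3 h}{2}$ ($g{\left(h,G \right)} = h + \frac{h}{2} = \frac{3 h}{2}$)
$\left(-46604 + 8174\right) \left(g{\left(-530,-97 \right)} - 155626\right) = \left(-46604 + 8174\right) \left(\frac{3}{2} \left(-530\right) - 155626\right) = - 38430 \left(-795 - 155626\right) = \left(-38430\right) \left(-156421\right) = 6011259030$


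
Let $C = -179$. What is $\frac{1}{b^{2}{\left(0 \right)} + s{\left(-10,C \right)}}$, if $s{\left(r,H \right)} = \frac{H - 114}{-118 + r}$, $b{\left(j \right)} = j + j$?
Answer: $\frac{128}{293} \approx 0.43686$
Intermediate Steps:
$b{\left(j \right)} = 2 j$
$s{\left(r,H \right)} = \frac{-114 + H}{-118 + r}$
$\frac{1}{b^{2}{\left(0 \right)} + s{\left(-10,C \right)}} = \frac{1}{\left(2 \cdot 0\right)^{2} + \frac{-114 - 179}{-118 - 10}} = \frac{1}{0^{2} + \frac{1}{-128} \left(-293\right)} = \frac{1}{0 - - \frac{293}{128}} = \frac{1}{0 + \frac{293}{128}} = \frac{1}{\frac{293}{128}} = \frac{128}{293}$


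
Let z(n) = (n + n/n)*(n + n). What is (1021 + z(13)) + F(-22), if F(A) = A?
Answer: 1363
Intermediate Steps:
z(n) = 2*n*(1 + n) (z(n) = (n + 1)*(2*n) = (1 + n)*(2*n) = 2*n*(1 + n))
(1021 + z(13)) + F(-22) = (1021 + 2*13*(1 + 13)) - 22 = (1021 + 2*13*14) - 22 = (1021 + 364) - 22 = 1385 - 22 = 1363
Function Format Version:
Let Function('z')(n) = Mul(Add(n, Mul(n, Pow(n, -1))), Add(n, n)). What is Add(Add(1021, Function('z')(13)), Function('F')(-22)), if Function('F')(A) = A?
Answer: 1363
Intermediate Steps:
Function('z')(n) = Mul(2, n, Add(1, n)) (Function('z')(n) = Mul(Add(n, 1), Mul(2, n)) = Mul(Add(1, n), Mul(2, n)) = Mul(2, n, Add(1, n)))
Add(Add(1021, Function('z')(13)), Function('F')(-22)) = Add(Add(1021, Mul(2, 13, Add(1, 13))), -22) = Add(Add(1021, Mul(2, 13, 14)), -22) = Add(Add(1021, 364), -22) = Add(1385, -22) = 1363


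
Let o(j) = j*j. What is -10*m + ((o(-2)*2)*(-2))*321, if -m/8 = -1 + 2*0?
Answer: -5216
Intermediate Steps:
o(j) = j²
m = 8 (m = -8*(-1 + 2*0) = -8*(-1 + 0) = -8*(-1) = 8)
-10*m + ((o(-2)*2)*(-2))*321 = -10*8 + (((-2)²*2)*(-2))*321 = -80 + ((4*2)*(-2))*321 = -80 + (8*(-2))*321 = -80 - 16*321 = -80 - 5136 = -5216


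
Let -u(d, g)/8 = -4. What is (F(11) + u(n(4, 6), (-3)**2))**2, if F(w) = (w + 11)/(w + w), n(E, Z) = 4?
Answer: 1089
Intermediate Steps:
u(d, g) = 32 (u(d, g) = -8*(-4) = 32)
F(w) = (11 + w)/(2*w) (F(w) = (11 + w)/((2*w)) = (11 + w)*(1/(2*w)) = (11 + w)/(2*w))
(F(11) + u(n(4, 6), (-3)**2))**2 = ((1/2)*(11 + 11)/11 + 32)**2 = ((1/2)*(1/11)*22 + 32)**2 = (1 + 32)**2 = 33**2 = 1089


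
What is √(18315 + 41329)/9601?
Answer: 2*√14911/9601 ≈ 0.025437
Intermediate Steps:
√(18315 + 41329)/9601 = √59644*(1/9601) = (2*√14911)*(1/9601) = 2*√14911/9601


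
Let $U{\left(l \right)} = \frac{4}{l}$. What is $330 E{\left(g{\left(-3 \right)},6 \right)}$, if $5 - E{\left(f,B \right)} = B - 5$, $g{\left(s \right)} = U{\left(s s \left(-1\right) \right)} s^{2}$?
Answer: $1320$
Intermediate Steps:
$g{\left(s \right)} = -4$ ($g{\left(s \right)} = \frac{4}{s s \left(-1\right)} s^{2} = \frac{4}{s^{2} \left(-1\right)} s^{2} = \frac{4}{\left(-1\right) s^{2}} s^{2} = 4 \left(- \frac{1}{s^{2}}\right) s^{2} = - \frac{4}{s^{2}} s^{2} = -4$)
$E{\left(f,B \right)} = 10 - B$ ($E{\left(f,B \right)} = 5 - \left(B - 5\right) = 5 - \left(-5 + B\right) = 10 - B$)
$330 E{\left(g{\left(-3 \right)},6 \right)} = 330 \left(10 - 6\right) = 330 \cdot 4 = 1320$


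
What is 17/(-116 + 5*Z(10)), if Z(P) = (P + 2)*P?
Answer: 17/484 ≈ 0.035124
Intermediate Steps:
Z(P) = P*(2 + P) (Z(P) = (2 + P)*P = P*(2 + P))
17/(-116 + 5*Z(10)) = 17/(-116 + 5*(10*(2 + 10))) = 17/(-116 + 5*(10*12)) = 17/(-116 + 5*120) = 17/(-116 + 600) = 17/484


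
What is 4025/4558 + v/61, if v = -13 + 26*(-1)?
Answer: 67763/278038 ≈ 0.24372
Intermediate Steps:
v = -39 (v = -13 - 26 = -39)
4025/4558 + v/61 = 4025/4558 - 39/61 = 67763/278038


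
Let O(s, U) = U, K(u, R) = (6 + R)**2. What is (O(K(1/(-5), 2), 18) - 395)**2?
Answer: 142129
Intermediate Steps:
(O(K(1/(-5), 2), 18) - 395)**2 = (18 - 395)**2 = (-377)**2 = 142129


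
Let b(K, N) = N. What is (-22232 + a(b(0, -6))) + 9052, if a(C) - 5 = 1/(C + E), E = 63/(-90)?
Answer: -882735/67 ≈ -13175.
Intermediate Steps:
E = -7/10 (E = 63*(-1/90) = -7/10 ≈ -0.70000)
a(C) = 5 + 1/(-7/10 + C) (a(C) = 5 + 1/(C - 7/10) = 5 + 1/(-7/10 + C))
(-22232 + a(b(0, -6))) + 9052 = (-22232 + 25*(-1 + 2*(-6))/(-7 + 10*(-6))) + 9052 = (-22232 + 25*(-1 - 12)/(-7 - 60)) + 9052 = (-22232 + 25*(-13)/(-67)) + 9052 = (-22232 + 25*(-1/67)*(-13)) + 9052 = (-22232 + 325/67) + 9052 = -1489219/67 + 9052 = -882735/67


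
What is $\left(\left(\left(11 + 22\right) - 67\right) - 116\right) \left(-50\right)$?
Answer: $7500$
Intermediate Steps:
$\left(\left(\left(11 + 22\right) - 67\right) - 116\right) \left(-50\right) = \left(\left(33 - 67\right) - 116\right) \left(-50\right) = \left(-34 - 116\right) \left(-50\right) = \left(-150\right) \left(-50\right) = 7500$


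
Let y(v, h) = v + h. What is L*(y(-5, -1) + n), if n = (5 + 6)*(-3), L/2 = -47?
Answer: 3666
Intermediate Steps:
L = -94 (L = 2*(-47) = -94)
n = -33 (n = 11*(-3) = -33)
y(v, h) = h + v
L*(y(-5, -1) + n) = -94*((-1 - 5) - 33) = -94*(-6 - 33) = -94*(-39) = 3666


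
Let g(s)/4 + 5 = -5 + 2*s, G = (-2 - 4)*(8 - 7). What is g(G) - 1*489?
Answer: -577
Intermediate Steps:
G = -6 (G = -6*1 = -6)
g(s) = -40 + 8*s (g(s) = -20 + 4*(-5 + 2*s) = -20 + (-20 + 8*s) = -40 + 8*s)
g(G) - 1*489 = (-40 + 8*(-6)) - 1*489 = (-40 - 48) - 489 = -88 - 489 = -577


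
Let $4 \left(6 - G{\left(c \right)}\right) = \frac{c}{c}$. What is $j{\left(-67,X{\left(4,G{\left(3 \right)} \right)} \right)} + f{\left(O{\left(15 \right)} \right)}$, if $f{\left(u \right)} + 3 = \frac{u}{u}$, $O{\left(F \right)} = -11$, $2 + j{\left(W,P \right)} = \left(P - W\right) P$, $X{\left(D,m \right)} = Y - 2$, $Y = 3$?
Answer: $64$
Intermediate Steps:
$G{\left(c \right)} = \frac{23}{4}$ ($G{\left(c \right)} = 6 - \frac{c \frac{1}{c}}{4} = 6 - \frac{1}{4} = \frac{23}{4}$)
$X{\left(D,m \right)} = 1$ ($X{\left(D,m \right)} = 3 - 2 = 1$)
$j{\left(W,P \right)} = -2 + P \left(P - W\right)$ ($j{\left(W,P \right)} = -2 + \left(P - W\right) P = -2 + P \left(P - W\right)$)
$f{\left(u \right)} = -2$ ($f{\left(u \right)} = -3 + \frac{u}{u} = -3 + 1 = -2$)
$j{\left(-67,X{\left(4,G{\left(3 \right)} \right)} \right)} + f{\left(O{\left(15 \right)} \right)} = \left(-2 + 1^{2} - 1 \left(-67\right)\right) - 2 = \left(-2 + 1 + 67\right) - 2 = 66 - 2 = 64$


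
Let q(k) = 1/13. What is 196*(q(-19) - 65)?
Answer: -165424/13 ≈ -12725.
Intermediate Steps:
q(k) = 1/13
196*(q(-19) - 65) = 196*(1/13 - 65) = 196*(-844/13) = -165424/13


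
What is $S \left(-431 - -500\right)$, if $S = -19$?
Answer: $-1311$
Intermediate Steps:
$S \left(-431 - -500\right) = - 19 \left(-431 - -500\right) = - 19 \left(-431 + 500\right) = \left(-19\right) 69 = -1311$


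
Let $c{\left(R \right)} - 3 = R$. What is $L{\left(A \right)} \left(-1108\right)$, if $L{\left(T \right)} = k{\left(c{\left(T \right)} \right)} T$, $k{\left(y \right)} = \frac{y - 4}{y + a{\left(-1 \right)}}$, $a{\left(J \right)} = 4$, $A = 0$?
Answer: $0$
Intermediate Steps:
$c{\left(R \right)} = 3 + R$
$k{\left(y \right)} = \frac{-4 + y}{4 + y}$ ($k{\left(y \right)} = \frac{y - 4}{y + 4} = \frac{-4 + y}{4 + y}$)
$L{\left(T \right)} = \frac{T \left(-1 + T\right)}{7 + T}$ ($L{\left(T \right)} = \frac{-4 + \left(3 + T\right)}{4 + \left(3 + T\right)} T = \frac{-1 + T}{7 + T} T = \frac{T \left(-1 + T\right)}{7 + T}$)
$L{\left(A \right)} \left(-1108\right) = \frac{0 \left(-1 + 0\right)}{7 + 0} \left(-1108\right) = 0 \cdot \frac{1}{7} \left(-1\right) \left(-1108\right) = 0 \left(-1108\right) = 0$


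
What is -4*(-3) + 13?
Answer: 25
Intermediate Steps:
-4*(-3) + 13 = 12 + 13 = 25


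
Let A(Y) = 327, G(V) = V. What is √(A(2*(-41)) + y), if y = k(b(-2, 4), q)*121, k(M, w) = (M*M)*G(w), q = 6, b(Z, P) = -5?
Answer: 3*√2053 ≈ 135.93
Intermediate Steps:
k(M, w) = w*M² (k(M, w) = (M*M)*w = M²*w = w*M²)
y = 18150 (y = (6*(-5)²)*121 = (6*25)*121 = 150*121 = 18150)
√(A(2*(-41)) + y) = √(327 + 18150) = √18477 = 3*√2053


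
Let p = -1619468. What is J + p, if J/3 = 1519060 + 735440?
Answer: 5144032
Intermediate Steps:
J = 6763500 (J = 3*(1519060 + 735440) = 3*2254500 = 6763500)
J + p = 6763500 - 1619468 = 5144032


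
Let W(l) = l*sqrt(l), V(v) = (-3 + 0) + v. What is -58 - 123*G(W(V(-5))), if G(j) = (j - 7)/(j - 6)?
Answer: (-2896*sqrt(2) + 1209*I)/(2*(-3*I + 8*sqrt(2))) ≈ -182.35 + 5.0788*I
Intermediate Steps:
V(v) = -3 + v
W(l) = l**(3/2)
G(j) = (-7 + j)/(-6 + j)
-58 - 123*G(W(V(-5))) = -58 - 123*(-7 + (-3 - 5)**(3/2))/(-6 + (-3 - 5)**(3/2)) = -58 - 123*(-7 + (-8)**(3/2))/(-6 + (-8)**(3/2)) = -58 - 123*(-7 - 16*I*sqrt(2))/(-6 - 16*I*sqrt(2))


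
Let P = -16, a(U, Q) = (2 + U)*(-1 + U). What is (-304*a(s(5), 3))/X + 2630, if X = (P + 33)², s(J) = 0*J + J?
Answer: 751558/289 ≈ 2600.5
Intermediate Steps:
s(J) = J (s(J) = 0 + J = J)
a(U, Q) = (-1 + U)*(2 + U)
X = 289 (X = (-16 + 33)² = 17² = 289)
(-304*a(s(5), 3))/X + 2630 = -304*(-2 + 5 + 5²)/289 + 2630 = -304*(-2 + 5 + 25)*(1/289) + 2630 = -304*28*(1/289) + 2630 = -8512*1/289 + 2630 = -8512/289 + 2630 = 751558/289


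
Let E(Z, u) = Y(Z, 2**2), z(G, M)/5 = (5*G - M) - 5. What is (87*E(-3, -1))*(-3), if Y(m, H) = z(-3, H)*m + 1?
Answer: -94221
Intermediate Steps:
z(G, M) = -25 - 5*M + 25*G (z(G, M) = 5*((5*G - M) - 5) = 5*((-M + 5*G) - 5) = 5*(-5 - M + 5*G) = -25 - 5*M + 25*G)
Y(m, H) = 1 + m*(-100 - 5*H) (Y(m, H) = (-25 - 5*H + 25*(-3))*m + 1 = (-25 - 5*H - 75)*m + 1 = (-100 - 5*H)*m + 1 = m*(-100 - 5*H) + 1 = 1 + m*(-100 - 5*H))
E(Z, u) = 1 - 120*Z (E(Z, u) = 1 - 5*Z*(20 + 2**2) = 1 - 5*Z*(20 + 4) = 1 - 5*Z*24 = 1 - 120*Z)
(87*E(-3, -1))*(-3) = (87*(1 - 120*(-3)))*(-3) = (87*(1 + 360))*(-3) = (87*361)*(-3) = 31407*(-3) = -94221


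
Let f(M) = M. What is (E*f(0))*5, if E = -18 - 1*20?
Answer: 0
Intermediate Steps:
E = -38 (E = -18 - 20 = -38)
(E*f(0))*5 = -38*0*5 = 0*5 = 0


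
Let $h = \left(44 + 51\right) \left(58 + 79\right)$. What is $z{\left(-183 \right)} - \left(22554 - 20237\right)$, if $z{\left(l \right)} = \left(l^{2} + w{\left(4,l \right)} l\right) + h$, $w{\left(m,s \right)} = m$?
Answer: $43455$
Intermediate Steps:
$h = 13015$ ($h = 95 \cdot 137 = 13015$)
$z{\left(l \right)} = 13015 + l^{2} + 4 l$ ($z{\left(l \right)} = \left(l^{2} + 4 l\right) + 13015 = 13015 + l^{2} + 4 l$)
$z{\left(-183 \right)} - \left(22554 - 20237\right) = \left(13015 + \left(-183\right)^{2} + 4 \left(-183\right)\right) - \left(22554 - 20237\right) = \left(13015 + 33489 - 732\right) - 2317 = 45772 - 2317 = 43455$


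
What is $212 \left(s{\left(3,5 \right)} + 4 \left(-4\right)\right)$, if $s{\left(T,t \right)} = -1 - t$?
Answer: $-4664$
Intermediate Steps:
$212 \left(s{\left(3,5 \right)} + 4 \left(-4\right)\right) = 212 \left(\left(-1 - 5\right) + 4 \left(-4\right)\right) = 212 \left(\left(-1 - 5\right) - 16\right) = 212 \left(-6 - 16\right) = 212 \left(-22\right) = -4664$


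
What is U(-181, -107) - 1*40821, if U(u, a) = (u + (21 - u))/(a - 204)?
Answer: -12695352/311 ≈ -40821.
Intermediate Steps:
U(u, a) = 21/(-204 + a)
U(-181, -107) - 1*40821 = 21/(-204 - 107) - 1*40821 = 21/(-311) - 40821 = 21*(-1/311) - 40821 = -21/311 - 40821 = -12695352/311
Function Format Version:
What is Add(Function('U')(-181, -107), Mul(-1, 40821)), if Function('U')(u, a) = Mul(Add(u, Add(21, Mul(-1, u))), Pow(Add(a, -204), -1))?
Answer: Rational(-12695352, 311) ≈ -40821.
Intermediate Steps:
Function('U')(u, a) = Mul(21, Pow(Add(-204, a), -1))
Add(Function('U')(-181, -107), Mul(-1, 40821)) = Add(Mul(21, Pow(Add(-204, -107), -1)), Mul(-1, 40821)) = Add(Mul(21, Pow(-311, -1)), -40821) = Add(Mul(21, Rational(-1, 311)), -40821) = Add(Rational(-21, 311), -40821) = Rational(-12695352, 311)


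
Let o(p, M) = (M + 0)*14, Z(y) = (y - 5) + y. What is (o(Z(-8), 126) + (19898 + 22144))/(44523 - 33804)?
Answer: 14602/3573 ≈ 4.0868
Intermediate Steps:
Z(y) = -5 + 2*y (Z(y) = (-5 + y) + y = -5 + 2*y)
o(p, M) = 14*M (o(p, M) = M*14 = 14*M)
(o(Z(-8), 126) + (19898 + 22144))/(44523 - 33804) = (14*126 + (19898 + 22144))/(44523 - 33804) = (1764 + 42042)/10719 = 43806*(1/10719) = 14602/3573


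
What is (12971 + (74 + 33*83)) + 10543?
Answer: 26327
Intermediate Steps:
(12971 + (74 + 33*83)) + 10543 = (12971 + (74 + 2739)) + 10543 = (12971 + 2813) + 10543 = 15784 + 10543 = 26327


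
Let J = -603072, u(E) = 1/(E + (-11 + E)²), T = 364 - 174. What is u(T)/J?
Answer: -1/19437613632 ≈ -5.1447e-11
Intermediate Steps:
T = 190
u(T)/J = 1/((190 + (-11 + 190)²)*(-603072)) = -1/603072/(190 + 179²) = -1/603072/(190 + 32041) = -1/603072/32231 = (1/32231)*(-1/603072) = -1/19437613632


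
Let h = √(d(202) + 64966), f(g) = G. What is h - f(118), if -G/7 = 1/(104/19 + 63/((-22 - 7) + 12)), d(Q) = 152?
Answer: 2261/571 + √65118 ≈ 259.14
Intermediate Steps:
G = -2261/571 (G = -7/(104/19 + 63/((-22 - 7) + 12)) = -7/(104*(1/19) + 63/(-29 + 12)) = -7/(104/19 + 63/(-17)) = -7/(104/19 + 63*(-1/17)) = -7/(104/19 - 63/17) = -7/571/323 = -7*323/571 = -2261/571 ≈ -3.9597)
f(g) = -2261/571
h = √65118 (h = √(152 + 64966) = √65118 ≈ 255.18)
h - f(118) = √65118 - 1*(-2261/571) = √65118 + 2261/571 = 2261/571 + √65118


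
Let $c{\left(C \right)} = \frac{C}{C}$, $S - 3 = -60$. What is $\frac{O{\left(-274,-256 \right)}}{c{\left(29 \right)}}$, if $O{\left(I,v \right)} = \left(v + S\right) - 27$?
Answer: $-340$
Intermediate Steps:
$S = -57$ ($S = 3 - 60 = -57$)
$c{\left(C \right)} = 1$
$O{\left(I,v \right)} = -84 + v$ ($O{\left(I,v \right)} = \left(v - 57\right) - 27 = \left(-57 + v\right) - 27 = -84 + v$)
$\frac{O{\left(-274,-256 \right)}}{c{\left(29 \right)}} = \frac{-84 - 256}{1} = \left(-340\right) 1 = -340$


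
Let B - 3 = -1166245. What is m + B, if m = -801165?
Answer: -1967407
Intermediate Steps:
B = -1166242 (B = 3 - 1166245 = -1166242)
m + B = -801165 - 1166242 = -1967407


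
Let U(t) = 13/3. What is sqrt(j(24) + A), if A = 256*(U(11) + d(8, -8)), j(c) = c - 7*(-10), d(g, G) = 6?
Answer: sqrt(24654)/3 ≈ 52.339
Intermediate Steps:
j(c) = 70 + c (j(c) = c + 70 = 70 + c)
U(t) = 13/3 (U(t) = 13*(1/3) = 13/3)
A = 7936/3 (A = 256*(13/3 + 6) = 256*(31/3) = 7936/3 ≈ 2645.3)
sqrt(j(24) + A) = sqrt((70 + 24) + 7936/3) = sqrt(94 + 7936/3) = sqrt(8218/3) = sqrt(24654)/3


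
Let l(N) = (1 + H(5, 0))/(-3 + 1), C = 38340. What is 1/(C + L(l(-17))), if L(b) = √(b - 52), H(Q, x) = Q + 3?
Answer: 76680/2939911313 - I*√226/2939911313 ≈ 2.6082e-5 - 5.1135e-9*I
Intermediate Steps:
H(Q, x) = 3 + Q
l(N) = -9/2 (l(N) = (1 + (3 + 5))/(-3 + 1) = (1 + 8)/(-2) = 9*(-½) = -9/2)
L(b) = √(-52 + b)
1/(C + L(l(-17))) = 1/(38340 + √(-52 - 9/2)) = 1/(38340 + √(-113/2)) = 1/(38340 + I*√226/2)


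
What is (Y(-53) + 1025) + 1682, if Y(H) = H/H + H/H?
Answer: 2709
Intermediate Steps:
Y(H) = 2 (Y(H) = 1 + 1 = 2)
(Y(-53) + 1025) + 1682 = (2 + 1025) + 1682 = 1027 + 1682 = 2709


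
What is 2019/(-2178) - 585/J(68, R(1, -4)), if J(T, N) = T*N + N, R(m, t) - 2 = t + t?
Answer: 4058/8349 ≈ 0.48605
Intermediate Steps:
R(m, t) = 2 + 2*t (R(m, t) = 2 + (t + t) = 2 + 2*t)
J(T, N) = N + N*T (J(T, N) = N*T + N = N + N*T)
2019/(-2178) - 585/J(68, R(1, -4)) = 2019/(-2178) - 585*1/((1 + 68)*(2 + 2*(-4))) = 2019*(-1/2178) - 585*1/(69*(2 - 8)) = -673/726 - 585/((-6*69)) = -673/726 - 585/(-414) = -673/726 - 585*(-1/414) = -673/726 + 65/46 = 4058/8349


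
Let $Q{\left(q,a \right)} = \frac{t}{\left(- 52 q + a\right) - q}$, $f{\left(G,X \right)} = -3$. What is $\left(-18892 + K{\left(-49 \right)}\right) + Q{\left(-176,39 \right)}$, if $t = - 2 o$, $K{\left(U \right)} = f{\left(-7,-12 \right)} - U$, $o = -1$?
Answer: $- \frac{176530480}{9367} \approx -18846.0$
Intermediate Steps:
$K{\left(U \right)} = -3 - U$
$t = 2$ ($t = \left(-2\right) \left(-1\right) = 2$)
$Q{\left(q,a \right)} = \frac{2}{a - 53 q}$ ($Q{\left(q,a \right)} = \frac{2}{\left(- 52 q + a\right) - q} = \frac{2}{\left(a - 52 q\right) - q} = \frac{2}{a - 53 q}$)
$\left(-18892 + K{\left(-49 \right)}\right) + Q{\left(-176,39 \right)} = \left(-18892 - -46\right) + \frac{2}{39 - -9328} = \left(-18892 + \left(-3 + 49\right)\right) + \frac{2}{39 + 9328} = \left(-18892 + 46\right) + \frac{2}{9367} = -18846 + 2 \cdot \frac{1}{9367} = -18846 + \frac{2}{9367} = - \frac{176530480}{9367}$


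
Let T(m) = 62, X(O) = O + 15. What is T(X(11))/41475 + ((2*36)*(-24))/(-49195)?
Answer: 14943778/408072525 ≈ 0.036620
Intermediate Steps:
X(O) = 15 + O
T(X(11))/41475 + ((2*36)*(-24))/(-49195) = 62/41475 + ((2*36)*(-24))/(-49195) = 62*(1/41475) + (72*(-24))*(-1/49195) = 62/41475 - 1728*(-1/49195) = 62/41475 + 1728/49195 = 14943778/408072525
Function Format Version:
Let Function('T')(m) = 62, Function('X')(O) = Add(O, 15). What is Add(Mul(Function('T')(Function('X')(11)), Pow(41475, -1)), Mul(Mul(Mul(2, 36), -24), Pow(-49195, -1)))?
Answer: Rational(14943778, 408072525) ≈ 0.036620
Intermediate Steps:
Function('X')(O) = Add(15, O)
Add(Mul(Function('T')(Function('X')(11)), Pow(41475, -1)), Mul(Mul(Mul(2, 36), -24), Pow(-49195, -1))) = Add(Mul(62, Pow(41475, -1)), Mul(Mul(Mul(2, 36), -24), Pow(-49195, -1))) = Add(Mul(62, Rational(1, 41475)), Mul(Mul(72, -24), Rational(-1, 49195))) = Add(Rational(62, 41475), Mul(-1728, Rational(-1, 49195))) = Add(Rational(62, 41475), Rational(1728, 49195)) = Rational(14943778, 408072525)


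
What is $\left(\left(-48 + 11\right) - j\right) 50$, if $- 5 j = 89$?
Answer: $-960$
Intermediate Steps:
$j = - \frac{89}{5}$ ($j = \left(- \frac{1}{5}\right) 89 = - \frac{89}{5} \approx -17.8$)
$\left(\left(-48 + 11\right) - j\right) 50 = \left(\left(-48 + 11\right) - - \frac{89}{5}\right) 50 = \left(-37 + \frac{89}{5}\right) 50 = \left(- \frac{96}{5}\right) 50 = -960$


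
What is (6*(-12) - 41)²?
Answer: 12769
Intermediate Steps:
(6*(-12) - 41)² = (-72 - 41)² = (-113)² = 12769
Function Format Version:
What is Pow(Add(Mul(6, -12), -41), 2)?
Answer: 12769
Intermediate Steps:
Pow(Add(Mul(6, -12), -41), 2) = Pow(Add(-72, -41), 2) = Pow(-113, 2) = 12769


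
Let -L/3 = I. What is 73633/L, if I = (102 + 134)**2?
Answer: -73633/167088 ≈ -0.44068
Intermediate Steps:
I = 55696 (I = 236**2 = 55696)
L = -167088 (L = -3*55696 = -167088)
73633/L = 73633/(-167088) = 73633*(-1/167088) = -73633/167088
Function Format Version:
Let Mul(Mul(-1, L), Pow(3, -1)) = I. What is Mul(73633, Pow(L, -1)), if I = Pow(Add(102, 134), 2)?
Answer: Rational(-73633, 167088) ≈ -0.44068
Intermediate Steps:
I = 55696 (I = Pow(236, 2) = 55696)
L = -167088 (L = Mul(-3, 55696) = -167088)
Mul(73633, Pow(L, -1)) = Mul(73633, Pow(-167088, -1)) = Mul(73633, Rational(-1, 167088)) = Rational(-73633, 167088)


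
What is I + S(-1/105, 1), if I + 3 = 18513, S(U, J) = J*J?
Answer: 18511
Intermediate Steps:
S(U, J) = J**2
I = 18510 (I = -3 + 18513 = 18510)
I + S(-1/105, 1) = 18510 + 1**2 = 18510 + 1 = 18511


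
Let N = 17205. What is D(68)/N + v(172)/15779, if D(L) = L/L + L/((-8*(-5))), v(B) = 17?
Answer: 36031/29191150 ≈ 0.0012343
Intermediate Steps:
D(L) = 1 + L/40
D(68)/N + v(172)/15779 = (1 + (1/40)*68)/17205 + 17/15779 = (1 + 17/10)*(1/17205) + 17*(1/15779) = (27/10)*(1/17205) + 17/15779 = 9/57350 + 17/15779 = 36031/29191150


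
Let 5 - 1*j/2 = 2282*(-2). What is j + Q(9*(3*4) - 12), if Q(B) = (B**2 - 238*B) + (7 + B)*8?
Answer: -3670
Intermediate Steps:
j = 9138 (j = 10 - 4564*(-2) = 10 - 2*(-4564) = 10 + 9128 = 9138)
Q(B) = 56 + B**2 - 230*B (Q(B) = (B**2 - 238*B) + (56 + 8*B) = 56 + B**2 - 230*B)
j + Q(9*(3*4) - 12) = 9138 + (56 + (9*(3*4) - 12)**2 - 230*(9*(3*4) - 12)) = 9138 + (56 + (9*12 - 12)**2 - 230*(9*12 - 12)) = 9138 + (56 + (108 - 12)**2 - 230*(108 - 12)) = 9138 + (56 + 96**2 - 230*96) = 9138 + (56 + 9216 - 22080) = 9138 - 12808 = -3670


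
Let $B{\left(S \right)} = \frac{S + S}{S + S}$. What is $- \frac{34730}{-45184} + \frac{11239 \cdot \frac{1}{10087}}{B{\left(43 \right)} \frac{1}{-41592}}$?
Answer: $- \frac{10560511448141}{227885504} \approx -46341.0$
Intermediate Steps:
$B{\left(S \right)} = 1$ ($B{\left(S \right)} = \frac{2 S}{2 S} = 2 S \frac{1}{2 S} = 1$)
$- \frac{34730}{-45184} + \frac{11239 \cdot \frac{1}{10087}}{B{\left(43 \right)} \frac{1}{-41592}} = - \frac{34730}{-45184} + \frac{11239 \cdot \frac{1}{10087}}{1 \frac{1}{-41592}} = \left(-34730\right) \left(- \frac{1}{45184}\right) + \frac{11239 \cdot \frac{1}{10087}}{1 \left(- \frac{1}{41592}\right)} = \frac{17365}{22592} + \frac{11239}{10087 \left(- \frac{1}{41592}\right)} = \frac{17365}{22592} + \frac{11239}{10087} \left(-41592\right) = \frac{17365}{22592} - \frac{467452488}{10087} = - \frac{10560511448141}{227885504}$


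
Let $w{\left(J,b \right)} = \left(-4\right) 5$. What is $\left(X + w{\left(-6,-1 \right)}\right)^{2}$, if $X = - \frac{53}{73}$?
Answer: $\frac{2289169}{5329} \approx 429.57$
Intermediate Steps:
$w{\left(J,b \right)} = -20$
$X = - \frac{53}{73}$ ($X = \left(-53\right) \frac{1}{73} = - \frac{53}{73} \approx -0.72603$)
$\left(X + w{\left(-6,-1 \right)}\right)^{2} = \left(- \frac{53}{73} - 20\right)^{2} = \left(- \frac{1513}{73}\right)^{2} = \frac{2289169}{5329}$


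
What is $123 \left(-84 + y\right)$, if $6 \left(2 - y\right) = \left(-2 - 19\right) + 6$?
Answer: $- \frac{19557}{2} \approx -9778.5$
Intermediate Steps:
$y = \frac{9}{2}$ ($y = 2 - \frac{\left(-2 - 19\right) + 6}{6} = 2 - \frac{-21 + 6}{6} = 2 - - \frac{5}{2} = 2 + \frac{5}{2} = \frac{9}{2} \approx 4.5$)
$123 \left(-84 + y\right) = 123 \left(-84 + \frac{9}{2}\right) = 123 \left(- \frac{159}{2}\right) = - \frac{19557}{2}$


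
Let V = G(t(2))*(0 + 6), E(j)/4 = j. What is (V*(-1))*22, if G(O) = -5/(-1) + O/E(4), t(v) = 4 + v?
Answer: -1419/2 ≈ -709.50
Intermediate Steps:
E(j) = 4*j
G(O) = 5 + O/16 (G(O) = -5/(-1) + O/((4*4)) = -5*(-1) + O/16 = 5 + O*(1/16) = 5 + O/16)
V = 129/4 (V = (5 + (4 + 2)/16)*(0 + 6) = (5 + (1/16)*6)*6 = (5 + 3/8)*6 = (43/8)*6 = 129/4 ≈ 32.250)
(V*(-1))*22 = ((129/4)*(-1))*22 = -129/4*22 = -1419/2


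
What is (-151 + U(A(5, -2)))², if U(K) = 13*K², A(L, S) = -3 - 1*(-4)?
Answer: 19044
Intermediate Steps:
A(L, S) = 1 (A(L, S) = -3 + 4 = 1)
(-151 + U(A(5, -2)))² = (-151 + 13*1²)² = (-151 + 13*1)² = (-151 + 13)² = (-138)² = 19044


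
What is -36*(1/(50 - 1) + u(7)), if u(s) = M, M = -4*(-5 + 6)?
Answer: 7020/49 ≈ 143.27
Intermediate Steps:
M = -4 (M = -4*1 = -4)
u(s) = -4
-36*(1/(50 - 1) + u(7)) = -36*(1/(50 - 1) - 4) = -36*(1/49 - 4) = -36*(-195/49) = 7020/49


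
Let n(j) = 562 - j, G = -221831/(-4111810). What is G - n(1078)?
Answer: 2121915791/4111810 ≈ 516.05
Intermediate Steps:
G = 221831/4111810 (G = -221831*(-1/4111810) = 221831/4111810 ≈ 0.053950)
G - n(1078) = 221831/4111810 - (562 - 1*1078) = 221831/4111810 - (562 - 1078) = 221831/4111810 - 1*(-516) = 221831/4111810 + 516 = 2121915791/4111810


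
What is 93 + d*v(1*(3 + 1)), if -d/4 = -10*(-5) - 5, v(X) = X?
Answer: -627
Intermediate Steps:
d = -180 (d = -4*(-10*(-5) - 5) = -4*(50 - 5) = -4*45 = -180)
93 + d*v(1*(3 + 1)) = 93 - 180*(3 + 1) = 93 - 180*4 = 93 - 720 = -627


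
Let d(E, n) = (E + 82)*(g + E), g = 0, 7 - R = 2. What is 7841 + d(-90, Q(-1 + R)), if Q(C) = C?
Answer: 8561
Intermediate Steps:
R = 5 (R = 7 - 1*2 = 7 - 2 = 5)
d(E, n) = E*(82 + E) (d(E, n) = (E + 82)*(0 + E) = (82 + E)*E = E*(82 + E))
7841 + d(-90, Q(-1 + R)) = 7841 - 90*(82 - 90) = 7841 - 90*(-8) = 7841 + 720 = 8561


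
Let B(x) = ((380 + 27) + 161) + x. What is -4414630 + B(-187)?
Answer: -4414249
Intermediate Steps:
B(x) = 568 + x (B(x) = (407 + 161) + x = 568 + x)
-4414630 + B(-187) = -4414630 + (568 - 187) = -4414630 + 381 = -4414249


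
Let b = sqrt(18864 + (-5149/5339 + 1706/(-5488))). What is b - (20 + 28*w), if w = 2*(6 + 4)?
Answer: -580 + sqrt(57217543629386)/55076 ≈ -442.66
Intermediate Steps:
w = 20 (w = 2*10 = 20)
b = sqrt(57217543629386)/55076 (b = sqrt(18864 + (-5149*1/5339 + 1706*(-1/5488))) = sqrt(18864 + (-271/281 - 853/2744)) = sqrt(18864 - 983317/771064) = sqrt(14544367979/771064) = sqrt(57217543629386)/55076 ≈ 137.34)
b - (20 + 28*w) = sqrt(57217543629386)/55076 - (20 + 28*20) = sqrt(57217543629386)/55076 - (20 + 560) = sqrt(57217543629386)/55076 - 1*580 = sqrt(57217543629386)/55076 - 580 = -580 + sqrt(57217543629386)/55076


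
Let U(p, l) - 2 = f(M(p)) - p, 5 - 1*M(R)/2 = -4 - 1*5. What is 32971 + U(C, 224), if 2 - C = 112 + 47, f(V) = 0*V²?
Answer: 33130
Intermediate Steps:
M(R) = 28 (M(R) = 10 - 2*(-4 - 1*5) = 10 - 2*(-4 - 5) = 10 - 2*(-9) = 10 + 18 = 28)
f(V) = 0
C = -157 (C = 2 - (112 + 47) = 2 - 1*159 = 2 - 159 = -157)
U(p, l) = 2 - p (U(p, l) = 2 + (0 - p) = 2 - p)
32971 + U(C, 224) = 32971 + (2 - 1*(-157)) = 32971 + (2 + 157) = 32971 + 159 = 33130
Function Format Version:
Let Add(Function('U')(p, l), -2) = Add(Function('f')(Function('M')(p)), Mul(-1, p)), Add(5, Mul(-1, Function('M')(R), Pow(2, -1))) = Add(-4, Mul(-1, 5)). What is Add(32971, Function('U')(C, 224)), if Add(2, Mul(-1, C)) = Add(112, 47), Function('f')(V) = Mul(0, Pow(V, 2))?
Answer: 33130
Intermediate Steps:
Function('M')(R) = 28 (Function('M')(R) = Add(10, Mul(-2, Add(-4, Mul(-1, 5)))) = Add(10, Mul(-2, Add(-4, -5))) = Add(10, Mul(-2, -9)) = Add(10, 18) = 28)
Function('f')(V) = 0
C = -157 (C = Add(2, Mul(-1, Add(112, 47))) = Add(2, Mul(-1, 159)) = Add(2, -159) = -157)
Function('U')(p, l) = Add(2, Mul(-1, p)) (Function('U')(p, l) = Add(2, Add(0, Mul(-1, p))) = Add(2, Mul(-1, p)))
Add(32971, Function('U')(C, 224)) = Add(32971, Add(2, Mul(-1, -157))) = Add(32971, Add(2, 157)) = Add(32971, 159) = 33130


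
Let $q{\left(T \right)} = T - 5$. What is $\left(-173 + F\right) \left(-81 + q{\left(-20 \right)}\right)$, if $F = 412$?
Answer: $-25334$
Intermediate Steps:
$q{\left(T \right)} = -5 + T$ ($q{\left(T \right)} = T - 5 = -5 + T$)
$\left(-173 + F\right) \left(-81 + q{\left(-20 \right)}\right) = \left(-173 + 412\right) \left(-81 - 25\right) = 239 \left(-81 - 25\right) = 239 \left(-106\right) = -25334$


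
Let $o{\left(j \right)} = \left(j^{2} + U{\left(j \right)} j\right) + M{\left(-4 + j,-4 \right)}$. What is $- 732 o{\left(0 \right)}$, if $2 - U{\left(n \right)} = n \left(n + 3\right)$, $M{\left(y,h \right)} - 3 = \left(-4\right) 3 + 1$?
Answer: $5856$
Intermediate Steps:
$M{\left(y,h \right)} = -8$ ($M{\left(y,h \right)} = 3 + \left(\left(-4\right) 3 + 1\right) = 3 + \left(-12 + 1\right) = 3 - 11 = -8$)
$U{\left(n \right)} = 2 - n \left(3 + n\right)$ ($U{\left(n \right)} = 2 - n \left(n + 3\right) = 2 - n \left(3 + n\right)$)
$o{\left(j \right)} = -8 + j^{2} + j \left(2 - j^{2} - 3 j\right)$ ($o{\left(j \right)} = \left(j^{2} + \left(2 - j^{2} - 3 j\right) j\right) - 8 = \left(j^{2} + j \left(2 - j^{2} - 3 j\right)\right) - 8 = -8 + j^{2} + j \left(2 - j^{2} - 3 j\right)$)
$- 732 o{\left(0 \right)} = - 732 \left(-8 - 0^{3} - 2 \cdot 0^{2} + 2 \cdot 0\right) = - 732 \left(-8 - 0 - 0 + 0\right) = - 732 \left(-8 + 0 + 0 + 0\right) = \left(-732\right) \left(-8\right) = 5856$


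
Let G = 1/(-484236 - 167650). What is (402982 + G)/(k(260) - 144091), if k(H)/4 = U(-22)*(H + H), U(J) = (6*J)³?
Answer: -262698324051/3118673165373466 ≈ -8.4234e-5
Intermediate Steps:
U(J) = 216*J³
G = -1/651886 (G = 1/(-651886) = -1/651886 ≈ -1.5340e-6)
k(H) = -18399744*H (k(H) = 4*((216*(-22)³)*(H + H)) = 4*((216*(-10648))*(2*H)) = 4*(-4599936*H) = -18399744*H)
(402982 + G)/(k(260) - 144091) = (402982 - 1/651886)/(-18399744*260 - 144091) = 262698324051/(651886*(-4783933440 - 144091)) = (262698324051/651886)/(-4784077531) = (262698324051/651886)*(-1/4784077531) = -262698324051/3118673165373466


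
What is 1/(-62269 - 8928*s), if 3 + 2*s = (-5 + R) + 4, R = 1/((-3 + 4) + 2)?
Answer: -1/45901 ≈ -2.1786e-5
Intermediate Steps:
R = ⅓ (R = 1/(1 + 2) = 1/3 = ⅓ ≈ 0.33333)
s = -11/6 (s = -3/2 + ((-5 + ⅓) + 4)/2 = -3/2 + (-14/3 + 4)/2 = -3/2 + (½)*(-⅔) = -3/2 - ⅓ = -11/6 ≈ -1.8333)
1/(-62269 - 8928*s) = 1/(-62269 - 8928*(-11/6)) = 1/(-62269 + 16368) = 1/(-45901) = -1/45901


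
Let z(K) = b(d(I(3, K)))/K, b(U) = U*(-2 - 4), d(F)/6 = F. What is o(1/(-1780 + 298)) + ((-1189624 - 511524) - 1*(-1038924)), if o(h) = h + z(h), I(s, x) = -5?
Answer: -1376754289/1482 ≈ -9.2898e+5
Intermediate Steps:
d(F) = 6*F
b(U) = -6*U (b(U) = U*(-6) = -6*U)
z(K) = 180/K (z(K) = (-36*(-5))/K = (-6*(-30))/K = 180/K)
o(h) = h + 180/h
o(1/(-1780 + 298)) + ((-1189624 - 511524) - 1*(-1038924)) = (1/(-1780 + 298) + 180/(1/(-1780 + 298))) + ((-1189624 - 511524) - 1*(-1038924)) = (1/(-1482) + 180/(1/(-1482))) + (-1701148 + 1038924) = (-1/1482 + 180/(-1/1482)) - 662224 = (-1/1482 + 180*(-1482)) - 662224 = (-1/1482 - 266760) - 662224 = -395338321/1482 - 662224 = -1376754289/1482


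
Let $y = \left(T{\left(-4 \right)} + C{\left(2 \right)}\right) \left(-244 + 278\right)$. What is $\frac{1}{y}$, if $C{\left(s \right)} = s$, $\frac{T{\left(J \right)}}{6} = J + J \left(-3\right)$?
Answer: $\frac{1}{1700} \approx 0.00058824$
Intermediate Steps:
$T{\left(J \right)} = - 12 J$ ($T{\left(J \right)} = 6 \left(J + J \left(-3\right)\right) = 6 \left(J - 3 J\right) = 6 \left(- 2 J\right) = - 12 J$)
$y = 1700$ ($y = \left(\left(-12\right) \left(-4\right) + 2\right) \left(-244 + 278\right) = \left(48 + 2\right) 34 = 50 \cdot 34 = 1700$)
$\frac{1}{y} = \frac{1}{1700}$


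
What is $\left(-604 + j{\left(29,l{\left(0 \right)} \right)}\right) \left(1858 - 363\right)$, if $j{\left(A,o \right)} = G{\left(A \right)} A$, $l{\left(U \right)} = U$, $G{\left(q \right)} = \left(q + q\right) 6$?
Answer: $14184560$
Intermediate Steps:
$G{\left(q \right)} = 12 q$ ($G{\left(q \right)} = 2 q 6 = 12 q$)
$j{\left(A,o \right)} = 12 A^{2}$ ($j{\left(A,o \right)} = 12 A A = 12 A^{2}$)
$\left(-604 + j{\left(29,l{\left(0 \right)} \right)}\right) \left(1858 - 363\right) = \left(-604 + 12 \cdot 29^{2}\right) \left(1858 - 363\right) = \left(-604 + 12 \cdot 841\right) 1495 = \left(-604 + 10092\right) 1495 = 9488 \cdot 1495 = 14184560$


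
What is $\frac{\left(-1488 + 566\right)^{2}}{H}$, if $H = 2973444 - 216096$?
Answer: $\frac{212521}{689337} \approx 0.3083$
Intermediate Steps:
$H = 2757348$ ($H = 2973444 - 216096 = 2757348$)
$\frac{\left(-1488 + 566\right)^{2}}{H} = \frac{\left(-1488 + 566\right)^{2}}{2757348} = \left(-922\right)^{2} \cdot \frac{1}{2757348} = 850084 \cdot \frac{1}{2757348} = \frac{212521}{689337}$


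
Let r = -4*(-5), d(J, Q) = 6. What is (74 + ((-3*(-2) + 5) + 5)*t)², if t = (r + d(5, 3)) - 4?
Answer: 181476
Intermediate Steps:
r = 20
t = 22 (t = (20 + 6) - 4 = 26 - 4 = 22)
(74 + ((-3*(-2) + 5) + 5)*t)² = (74 + ((-3*(-2) + 5) + 5)*22)² = (74 + ((6 + 5) + 5)*22)² = (74 + (11 + 5)*22)² = (74 + 16*22)² = (74 + 352)² = 426² = 181476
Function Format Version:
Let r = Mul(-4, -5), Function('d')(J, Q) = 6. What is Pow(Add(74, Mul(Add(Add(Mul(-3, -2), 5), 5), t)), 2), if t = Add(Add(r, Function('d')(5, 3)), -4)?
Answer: 181476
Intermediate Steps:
r = 20
t = 22 (t = Add(Add(20, 6), -4) = Add(26, -4) = 22)
Pow(Add(74, Mul(Add(Add(Mul(-3, -2), 5), 5), t)), 2) = Pow(Add(74, Mul(Add(Add(Mul(-3, -2), 5), 5), 22)), 2) = Pow(Add(74, Mul(Add(Add(6, 5), 5), 22)), 2) = Pow(Add(74, Mul(Add(11, 5), 22)), 2) = Pow(Add(74, Mul(16, 22)), 2) = Pow(Add(74, 352), 2) = Pow(426, 2) = 181476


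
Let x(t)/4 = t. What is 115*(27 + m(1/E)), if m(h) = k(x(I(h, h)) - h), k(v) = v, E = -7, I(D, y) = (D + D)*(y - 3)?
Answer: 173190/49 ≈ 3534.5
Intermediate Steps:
I(D, y) = 2*D*(-3 + y) (I(D, y) = (2*D)*(-3 + y) = 2*D*(-3 + y))
x(t) = 4*t
m(h) = -h + 8*h*(-3 + h) (m(h) = 4*(2*h*(-3 + h)) - h = 8*h*(-3 + h) - h = -h + 8*h*(-3 + h))
115*(27 + m(1/E)) = 115*(27 + (-25 + 8/(-7))/(-7)) = 115*(27 - (-25 + 8*(-⅐))/7) = 115*(27 - (-25 - 8/7)/7) = 115*(27 - ⅐*(-183/7)) = 115*(27 + 183/49) = 115*(1506/49) = 173190/49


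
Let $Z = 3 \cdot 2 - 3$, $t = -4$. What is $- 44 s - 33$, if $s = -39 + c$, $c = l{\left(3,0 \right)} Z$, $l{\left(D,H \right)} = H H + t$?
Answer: $2211$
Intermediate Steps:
$l{\left(D,H \right)} = -4 + H^{2}$ ($l{\left(D,H \right)} = H H - 4 = H^{2} - 4 = -4 + H^{2}$)
$Z = 3$ ($Z = 6 - 3 = 3$)
$c = -12$ ($c = \left(-4 + 0^{2}\right) 3 = \left(-4 + 0\right) 3 = \left(-4\right) 3 = -12$)
$s = -51$ ($s = -39 - 12 = -51$)
$- 44 s - 33 = \left(-44\right) \left(-51\right) - 33 = 2244 - 33 = 2211$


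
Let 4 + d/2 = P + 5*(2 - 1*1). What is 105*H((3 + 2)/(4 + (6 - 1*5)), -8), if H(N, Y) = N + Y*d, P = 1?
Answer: -3255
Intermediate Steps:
d = 4 (d = -8 + 2*(1 + 5*(2 - 1*1)) = -8 + 2*(1 + 5*(2 - 1)) = -8 + 2*(1 + 5*1) = -8 + 2*(1 + 5) = -8 + 2*6 = -8 + 12 = 4)
H(N, Y) = N + 4*Y (H(N, Y) = N + Y*4 = N + 4*Y)
105*H((3 + 2)/(4 + (6 - 1*5)), -8) = 105*((3 + 2)/(4 + (6 - 1*5)) + 4*(-8)) = 105*(5/(4 + (6 - 5)) - 32) = 105*(5/(4 + 1) - 32) = 105*(5/5 - 32) = 105*(5*(1/5) - 32) = 105*(1 - 32) = 105*(-31) = -3255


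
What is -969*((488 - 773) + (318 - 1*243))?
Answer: 203490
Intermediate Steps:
-969*((488 - 773) + (318 - 1*243)) = -969*(-285 + (318 - 243)) = -969*(-285 + 75) = -969*(-210) = 203490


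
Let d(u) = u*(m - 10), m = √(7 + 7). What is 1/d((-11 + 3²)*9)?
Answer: 5/774 + √14/1548 ≈ 0.0088770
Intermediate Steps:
m = √14 ≈ 3.7417
d(u) = u*(-10 + √14) (d(u) = u*(√14 - 10) = u*(-10 + √14))
1/d((-11 + 3²)*9) = 1/(((-11 + 3²)*9)*(-10 + √14)) = 1/(((-11 + 9)*9)*(-10 + √14)) = 1/((-2*9)*(-10 + √14)) = 1/(-18*(-10 + √14)) = 1/(180 - 18*√14)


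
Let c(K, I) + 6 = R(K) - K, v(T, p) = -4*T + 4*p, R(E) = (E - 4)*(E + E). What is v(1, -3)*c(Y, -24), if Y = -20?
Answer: -15584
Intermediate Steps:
R(E) = 2*E*(-4 + E) (R(E) = (-4 + E)*(2*E) = 2*E*(-4 + E))
c(K, I) = -6 - K + 2*K*(-4 + K) (c(K, I) = -6 + (2*K*(-4 + K) - K) = -6 + (-K + 2*K*(-4 + K)) = -6 - K + 2*K*(-4 + K))
v(1, -3)*c(Y, -24) = (-4*1 + 4*(-3))*(-6 - 1*(-20) + 2*(-20)*(-4 - 20)) = (-4 - 12)*(-6 + 20 + 2*(-20)*(-24)) = -16*(-6 + 20 + 960) = -16*974 = -15584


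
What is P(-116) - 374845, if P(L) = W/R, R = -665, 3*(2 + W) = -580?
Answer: -747815189/1995 ≈ -3.7484e+5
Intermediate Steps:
W = -586/3 (W = -2 + (⅓)*(-580) = -2 - 580/3 = -586/3 ≈ -195.33)
P(L) = 586/1995 (P(L) = -586/3/(-665) = -586/3*(-1/665) = 586/1995)
P(-116) - 374845 = 586/1995 - 374845 = -747815189/1995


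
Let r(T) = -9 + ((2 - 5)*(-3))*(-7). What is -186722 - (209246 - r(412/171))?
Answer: -396040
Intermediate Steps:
r(T) = -72 (r(T) = -9 - 3*(-3)*(-7) = -9 + 9*(-7) = -9 - 63 = -72)
-186722 - (209246 - r(412/171)) = -186722 - (209246 - 1*(-72)) = -186722 - (209246 + 72) = -186722 - 1*209318 = -186722 - 209318 = -396040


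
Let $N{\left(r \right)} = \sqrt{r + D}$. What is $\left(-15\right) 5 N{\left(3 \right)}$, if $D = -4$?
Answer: $- 75 i \approx - 75.0 i$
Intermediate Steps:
$N{\left(r \right)} = \sqrt{-4 + r}$ ($N{\left(r \right)} = \sqrt{r - 4} = \sqrt{-4 + r}$)
$\left(-15\right) 5 N{\left(3 \right)} = \left(-15\right) 5 \sqrt{-4 + 3} = - 75 \sqrt{-1} = - 75 i$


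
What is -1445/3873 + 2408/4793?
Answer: 2400299/18563289 ≈ 0.12930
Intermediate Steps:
-1445/3873 + 2408/4793 = 2400299/18563289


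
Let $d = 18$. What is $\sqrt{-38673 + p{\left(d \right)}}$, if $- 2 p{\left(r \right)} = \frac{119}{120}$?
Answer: $\frac{i \sqrt{139224585}}{60} \approx 196.66 i$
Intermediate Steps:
$p{\left(r \right)} = - \frac{119}{240}$ ($p{\left(r \right)} = - \frac{119 \cdot \frac{1}{120}}{2} = \left(- \frac{1}{2}\right) \frac{119}{120} = - \frac{119}{240}$)
$\sqrt{-38673 + p{\left(d \right)}} = \sqrt{-38673 - \frac{119}{240}} = \sqrt{- \frac{9281639}{240}} = \frac{i \sqrt{139224585}}{60}$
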